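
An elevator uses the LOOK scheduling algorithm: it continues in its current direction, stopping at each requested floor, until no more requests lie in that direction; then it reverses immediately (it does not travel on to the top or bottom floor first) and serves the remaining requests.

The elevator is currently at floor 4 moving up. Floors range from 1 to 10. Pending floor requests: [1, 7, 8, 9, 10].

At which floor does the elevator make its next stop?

Answer: 7

Derivation:
Current floor: 4, direction: up
Requests above: [7, 8, 9, 10]
Requests below: [1]
Moving up and requests lie above → nearest above is min([7, 8, 9, 10]) = 7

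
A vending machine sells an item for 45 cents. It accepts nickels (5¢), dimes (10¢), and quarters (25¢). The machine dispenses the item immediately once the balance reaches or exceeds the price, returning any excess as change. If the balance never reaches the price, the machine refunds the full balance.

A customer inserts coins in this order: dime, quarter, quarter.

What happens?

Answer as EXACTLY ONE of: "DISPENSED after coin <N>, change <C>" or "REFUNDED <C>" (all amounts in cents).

Price: 45¢
Coin 1 (dime, 10¢): balance = 10¢
Coin 2 (quarter, 25¢): balance = 35¢
Coin 3 (quarter, 25¢): balance = 60¢
  → balance >= price → DISPENSE, change = 60 - 45 = 15¢

Answer: DISPENSED after coin 3, change 15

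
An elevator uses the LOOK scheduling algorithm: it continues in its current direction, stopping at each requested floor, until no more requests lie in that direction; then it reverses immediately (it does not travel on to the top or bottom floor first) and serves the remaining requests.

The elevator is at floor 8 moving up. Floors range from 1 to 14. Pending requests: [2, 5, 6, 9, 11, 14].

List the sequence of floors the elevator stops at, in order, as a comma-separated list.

Current: 8, moving UP
Serve above first (ascending): [9, 11, 14]
Then reverse, serve below (descending): [6, 5, 2]

Answer: 9, 11, 14, 6, 5, 2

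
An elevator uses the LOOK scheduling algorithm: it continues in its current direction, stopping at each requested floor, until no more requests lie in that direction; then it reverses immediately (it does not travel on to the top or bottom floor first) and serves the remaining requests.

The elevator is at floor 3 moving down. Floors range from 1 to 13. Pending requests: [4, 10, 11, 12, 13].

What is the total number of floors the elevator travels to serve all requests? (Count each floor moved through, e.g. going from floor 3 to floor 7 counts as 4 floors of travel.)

Start at floor 3 moving down, LOOK stop order: [4, 10, 11, 12, 13]
  3 → 4: |4-3| = 1, total = 1
  4 → 10: |10-4| = 6, total = 7
  10 → 11: |11-10| = 1, total = 8
  11 → 12: |12-11| = 1, total = 9
  12 → 13: |13-12| = 1, total = 10

Answer: 10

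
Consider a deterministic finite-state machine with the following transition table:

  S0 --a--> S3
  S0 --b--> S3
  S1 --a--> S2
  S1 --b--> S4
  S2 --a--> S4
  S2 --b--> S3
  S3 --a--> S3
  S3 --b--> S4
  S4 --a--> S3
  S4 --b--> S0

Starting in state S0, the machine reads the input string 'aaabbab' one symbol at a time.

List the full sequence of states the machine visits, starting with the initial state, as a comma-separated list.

Answer: S0, S3, S3, S3, S4, S0, S3, S4

Derivation:
Start: S0
  read 'a': S0 --a--> S3
  read 'a': S3 --a--> S3
  read 'a': S3 --a--> S3
  read 'b': S3 --b--> S4
  read 'b': S4 --b--> S0
  read 'a': S0 --a--> S3
  read 'b': S3 --b--> S4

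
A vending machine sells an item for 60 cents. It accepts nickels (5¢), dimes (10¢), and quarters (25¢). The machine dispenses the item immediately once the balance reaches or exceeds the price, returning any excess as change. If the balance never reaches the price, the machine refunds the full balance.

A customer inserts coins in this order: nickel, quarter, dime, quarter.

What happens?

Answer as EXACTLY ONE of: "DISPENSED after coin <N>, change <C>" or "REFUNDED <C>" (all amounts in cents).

Price: 60¢
Coin 1 (nickel, 5¢): balance = 5¢
Coin 2 (quarter, 25¢): balance = 30¢
Coin 3 (dime, 10¢): balance = 40¢
Coin 4 (quarter, 25¢): balance = 65¢
  → balance >= price → DISPENSE, change = 65 - 60 = 5¢

Answer: DISPENSED after coin 4, change 5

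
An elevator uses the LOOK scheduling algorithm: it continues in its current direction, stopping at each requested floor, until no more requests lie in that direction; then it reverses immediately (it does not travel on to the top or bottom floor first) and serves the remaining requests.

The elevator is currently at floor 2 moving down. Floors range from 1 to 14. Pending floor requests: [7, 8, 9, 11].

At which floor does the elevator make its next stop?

Current floor: 2, direction: down
Requests above: [7, 8, 9, 11]
Requests below: []
Moving down but no requests below → reverse; nearest above is min([7, 8, 9, 11]) = 7

Answer: 7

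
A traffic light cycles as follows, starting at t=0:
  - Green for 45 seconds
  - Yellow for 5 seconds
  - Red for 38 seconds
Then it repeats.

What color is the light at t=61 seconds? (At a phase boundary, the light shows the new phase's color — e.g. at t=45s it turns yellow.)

Answer: red

Derivation:
Cycle length = 45 + 5 + 38 = 88s
t = 61, phase_t = 61 mod 88 = 61
61 >= 50 → RED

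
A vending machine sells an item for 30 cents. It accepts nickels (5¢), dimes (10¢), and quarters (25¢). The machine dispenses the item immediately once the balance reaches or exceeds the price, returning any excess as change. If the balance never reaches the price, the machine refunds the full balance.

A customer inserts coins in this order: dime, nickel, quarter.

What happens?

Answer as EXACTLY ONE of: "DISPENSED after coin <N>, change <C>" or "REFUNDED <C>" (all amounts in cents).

Price: 30¢
Coin 1 (dime, 10¢): balance = 10¢
Coin 2 (nickel, 5¢): balance = 15¢
Coin 3 (quarter, 25¢): balance = 40¢
  → balance >= price → DISPENSE, change = 40 - 30 = 10¢

Answer: DISPENSED after coin 3, change 10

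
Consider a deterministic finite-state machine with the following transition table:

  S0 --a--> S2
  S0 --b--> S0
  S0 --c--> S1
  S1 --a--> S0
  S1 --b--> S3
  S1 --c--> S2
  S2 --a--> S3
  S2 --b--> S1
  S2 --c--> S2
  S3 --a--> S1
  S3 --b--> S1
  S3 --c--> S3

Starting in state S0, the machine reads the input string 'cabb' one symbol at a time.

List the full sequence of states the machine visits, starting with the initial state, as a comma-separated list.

Answer: S0, S1, S0, S0, S0

Derivation:
Start: S0
  read 'c': S0 --c--> S1
  read 'a': S1 --a--> S0
  read 'b': S0 --b--> S0
  read 'b': S0 --b--> S0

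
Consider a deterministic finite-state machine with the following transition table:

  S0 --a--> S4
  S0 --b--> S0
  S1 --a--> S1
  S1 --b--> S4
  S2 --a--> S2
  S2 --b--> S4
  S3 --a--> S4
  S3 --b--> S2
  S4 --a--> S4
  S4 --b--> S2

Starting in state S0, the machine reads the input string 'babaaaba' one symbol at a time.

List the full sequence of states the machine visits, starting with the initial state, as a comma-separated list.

Start: S0
  read 'b': S0 --b--> S0
  read 'a': S0 --a--> S4
  read 'b': S4 --b--> S2
  read 'a': S2 --a--> S2
  read 'a': S2 --a--> S2
  read 'a': S2 --a--> S2
  read 'b': S2 --b--> S4
  read 'a': S4 --a--> S4

Answer: S0, S0, S4, S2, S2, S2, S2, S4, S4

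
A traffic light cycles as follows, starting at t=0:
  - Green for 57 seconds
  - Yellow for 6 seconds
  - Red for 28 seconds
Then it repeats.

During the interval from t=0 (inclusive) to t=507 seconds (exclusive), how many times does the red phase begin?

Cycle = 57+6+28 = 91s
red phase starts at t = k*91 + 63 for k=0,1,2,...
Need k*91+63 < 507 → k < 4.879
k ∈ {0, ..., 4} → 5 starts

Answer: 5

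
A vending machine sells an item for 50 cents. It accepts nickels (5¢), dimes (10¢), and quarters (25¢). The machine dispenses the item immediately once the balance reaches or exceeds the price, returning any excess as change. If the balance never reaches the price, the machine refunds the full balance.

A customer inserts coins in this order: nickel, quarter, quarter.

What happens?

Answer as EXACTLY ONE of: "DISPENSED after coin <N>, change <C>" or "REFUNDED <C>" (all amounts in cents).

Answer: DISPENSED after coin 3, change 5

Derivation:
Price: 50¢
Coin 1 (nickel, 5¢): balance = 5¢
Coin 2 (quarter, 25¢): balance = 30¢
Coin 3 (quarter, 25¢): balance = 55¢
  → balance >= price → DISPENSE, change = 55 - 50 = 5¢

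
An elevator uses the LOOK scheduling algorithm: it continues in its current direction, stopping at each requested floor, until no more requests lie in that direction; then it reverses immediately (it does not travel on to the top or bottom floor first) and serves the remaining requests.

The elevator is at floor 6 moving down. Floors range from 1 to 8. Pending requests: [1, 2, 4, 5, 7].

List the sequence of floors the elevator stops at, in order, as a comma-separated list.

Current: 6, moving DOWN
Serve below first (descending): [5, 4, 2, 1]
Then reverse, serve above (ascending): [7]

Answer: 5, 4, 2, 1, 7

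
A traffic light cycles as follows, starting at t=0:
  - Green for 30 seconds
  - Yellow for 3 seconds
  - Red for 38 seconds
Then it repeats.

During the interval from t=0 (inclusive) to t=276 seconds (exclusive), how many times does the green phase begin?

Cycle = 30+3+38 = 71s
green phase starts at t = k*71 + 0 for k=0,1,2,...
Need k*71+0 < 276 → k < 3.887
k ∈ {0, ..., 3} → 4 starts

Answer: 4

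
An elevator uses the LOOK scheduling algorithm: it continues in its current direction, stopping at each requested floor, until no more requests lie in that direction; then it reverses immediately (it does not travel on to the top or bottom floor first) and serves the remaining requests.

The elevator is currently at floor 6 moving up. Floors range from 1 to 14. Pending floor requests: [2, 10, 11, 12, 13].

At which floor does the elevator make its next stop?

Answer: 10

Derivation:
Current floor: 6, direction: up
Requests above: [10, 11, 12, 13]
Requests below: [2]
Moving up and requests lie above → nearest above is min([10, 11, 12, 13]) = 10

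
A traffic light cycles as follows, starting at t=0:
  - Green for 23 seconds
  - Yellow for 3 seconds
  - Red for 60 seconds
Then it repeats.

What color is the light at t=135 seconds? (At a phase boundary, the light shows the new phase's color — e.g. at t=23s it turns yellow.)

Cycle length = 23 + 3 + 60 = 86s
t = 135, phase_t = 135 mod 86 = 49
49 >= 26 → RED

Answer: red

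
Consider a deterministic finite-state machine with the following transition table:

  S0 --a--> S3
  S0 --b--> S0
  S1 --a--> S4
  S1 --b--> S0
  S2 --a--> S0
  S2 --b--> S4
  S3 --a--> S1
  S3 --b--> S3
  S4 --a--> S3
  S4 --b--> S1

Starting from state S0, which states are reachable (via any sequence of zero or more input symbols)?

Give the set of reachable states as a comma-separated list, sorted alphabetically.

BFS from S0:
  visit S0: S0--a-->S3 (new), S0--b-->S0 (seen)
  visit S3: S3--a-->S1 (new), S3--b-->S3 (seen)
  visit S1: S1--a-->S4 (new), S1--b-->S0 (seen)
  visit S4: S4--a-->S3 (seen), S4--b-->S1 (seen)

Answer: S0, S1, S3, S4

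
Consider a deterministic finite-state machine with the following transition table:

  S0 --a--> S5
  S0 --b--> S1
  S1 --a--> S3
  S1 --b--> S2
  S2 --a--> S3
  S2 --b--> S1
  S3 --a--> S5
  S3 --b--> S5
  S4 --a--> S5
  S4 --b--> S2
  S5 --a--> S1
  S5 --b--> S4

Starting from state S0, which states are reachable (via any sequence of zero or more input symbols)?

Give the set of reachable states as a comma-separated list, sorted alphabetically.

Answer: S0, S1, S2, S3, S4, S5

Derivation:
BFS from S0:
  visit S0: S0--a-->S5 (new), S0--b-->S1 (new)
  visit S5: S5--a-->S1 (seen), S5--b-->S4 (new)
  visit S1: S1--a-->S3 (new), S1--b-->S2 (new)
  visit S4: S4--a-->S5 (seen), S4--b-->S2 (seen)
  visit S3: S3--a-->S5 (seen), S3--b-->S5 (seen)
  visit S2: S2--a-->S3 (seen), S2--b-->S1 (seen)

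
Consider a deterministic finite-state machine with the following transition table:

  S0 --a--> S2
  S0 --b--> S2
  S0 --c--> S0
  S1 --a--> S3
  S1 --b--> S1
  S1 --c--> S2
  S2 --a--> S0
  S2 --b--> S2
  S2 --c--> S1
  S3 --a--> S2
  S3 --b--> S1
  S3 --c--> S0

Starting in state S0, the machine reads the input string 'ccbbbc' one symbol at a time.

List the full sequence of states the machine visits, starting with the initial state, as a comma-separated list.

Start: S0
  read 'c': S0 --c--> S0
  read 'c': S0 --c--> S0
  read 'b': S0 --b--> S2
  read 'b': S2 --b--> S2
  read 'b': S2 --b--> S2
  read 'c': S2 --c--> S1

Answer: S0, S0, S0, S2, S2, S2, S1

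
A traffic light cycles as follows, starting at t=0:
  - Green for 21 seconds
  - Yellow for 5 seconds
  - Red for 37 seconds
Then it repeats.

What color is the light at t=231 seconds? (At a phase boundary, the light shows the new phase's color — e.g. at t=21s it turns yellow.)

Answer: red

Derivation:
Cycle length = 21 + 5 + 37 = 63s
t = 231, phase_t = 231 mod 63 = 42
42 >= 26 → RED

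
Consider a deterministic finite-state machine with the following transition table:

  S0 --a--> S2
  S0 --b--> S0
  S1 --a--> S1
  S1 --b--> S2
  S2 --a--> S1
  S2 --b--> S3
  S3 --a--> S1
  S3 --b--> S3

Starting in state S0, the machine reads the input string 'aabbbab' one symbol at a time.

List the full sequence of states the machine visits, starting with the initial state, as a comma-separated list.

Answer: S0, S2, S1, S2, S3, S3, S1, S2

Derivation:
Start: S0
  read 'a': S0 --a--> S2
  read 'a': S2 --a--> S1
  read 'b': S1 --b--> S2
  read 'b': S2 --b--> S3
  read 'b': S3 --b--> S3
  read 'a': S3 --a--> S1
  read 'b': S1 --b--> S2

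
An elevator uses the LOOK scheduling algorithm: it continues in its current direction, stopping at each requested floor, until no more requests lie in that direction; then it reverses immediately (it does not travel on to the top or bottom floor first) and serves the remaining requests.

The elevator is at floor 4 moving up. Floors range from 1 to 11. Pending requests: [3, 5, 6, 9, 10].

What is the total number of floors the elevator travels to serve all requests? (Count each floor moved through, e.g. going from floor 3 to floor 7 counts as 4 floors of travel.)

Answer: 13

Derivation:
Start at floor 4 moving up, LOOK stop order: [5, 6, 9, 10, 3]
  4 → 5: |5-4| = 1, total = 1
  5 → 6: |6-5| = 1, total = 2
  6 → 9: |9-6| = 3, total = 5
  9 → 10: |10-9| = 1, total = 6
  10 → 3: |3-10| = 7, total = 13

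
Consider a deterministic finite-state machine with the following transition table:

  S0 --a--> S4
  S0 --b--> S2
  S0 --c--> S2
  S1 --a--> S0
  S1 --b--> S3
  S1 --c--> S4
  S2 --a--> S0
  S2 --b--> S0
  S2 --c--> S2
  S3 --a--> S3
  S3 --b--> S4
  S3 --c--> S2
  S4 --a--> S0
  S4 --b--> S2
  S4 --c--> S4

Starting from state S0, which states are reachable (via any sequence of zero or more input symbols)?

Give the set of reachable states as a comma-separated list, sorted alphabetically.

Answer: S0, S2, S4

Derivation:
BFS from S0:
  visit S0: S0--a-->S4 (new), S0--b-->S2 (new), S0--c-->S2 (seen)
  visit S4: S4--a-->S0 (seen), S4--b-->S2 (seen), S4--c-->S4 (seen)
  visit S2: S2--a-->S0 (seen), S2--b-->S0 (seen), S2--c-->S2 (seen)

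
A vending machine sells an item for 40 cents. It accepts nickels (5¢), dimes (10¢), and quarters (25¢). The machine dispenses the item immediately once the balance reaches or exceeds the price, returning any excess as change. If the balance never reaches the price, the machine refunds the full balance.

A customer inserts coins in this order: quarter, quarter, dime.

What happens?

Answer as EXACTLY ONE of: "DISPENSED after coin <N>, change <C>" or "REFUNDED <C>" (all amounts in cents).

Price: 40¢
Coin 1 (quarter, 25¢): balance = 25¢
Coin 2 (quarter, 25¢): balance = 50¢
  → balance >= price → DISPENSE, change = 50 - 40 = 10¢

Answer: DISPENSED after coin 2, change 10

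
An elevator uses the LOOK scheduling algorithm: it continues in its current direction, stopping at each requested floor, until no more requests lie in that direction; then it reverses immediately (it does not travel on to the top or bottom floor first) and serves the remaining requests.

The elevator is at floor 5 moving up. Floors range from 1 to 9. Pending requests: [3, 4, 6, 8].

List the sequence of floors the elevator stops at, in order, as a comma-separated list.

Answer: 6, 8, 4, 3

Derivation:
Current: 5, moving UP
Serve above first (ascending): [6, 8]
Then reverse, serve below (descending): [4, 3]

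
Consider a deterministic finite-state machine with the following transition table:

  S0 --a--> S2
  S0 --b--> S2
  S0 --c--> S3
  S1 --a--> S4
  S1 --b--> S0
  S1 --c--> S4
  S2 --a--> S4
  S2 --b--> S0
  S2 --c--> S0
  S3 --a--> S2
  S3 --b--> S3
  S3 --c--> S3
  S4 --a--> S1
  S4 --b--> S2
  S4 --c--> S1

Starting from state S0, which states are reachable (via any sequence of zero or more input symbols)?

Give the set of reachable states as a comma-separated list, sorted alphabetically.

BFS from S0:
  visit S0: S0--a-->S2 (new), S0--b-->S2 (seen), S0--c-->S3 (new)
  visit S2: S2--a-->S4 (new), S2--b-->S0 (seen), S2--c-->S0 (seen)
  visit S3: S3--a-->S2 (seen), S3--b-->S3 (seen), S3--c-->S3 (seen)
  visit S4: S4--a-->S1 (new), S4--b-->S2 (seen), S4--c-->S1 (seen)
  visit S1: S1--a-->S4 (seen), S1--b-->S0 (seen), S1--c-->S4 (seen)

Answer: S0, S1, S2, S3, S4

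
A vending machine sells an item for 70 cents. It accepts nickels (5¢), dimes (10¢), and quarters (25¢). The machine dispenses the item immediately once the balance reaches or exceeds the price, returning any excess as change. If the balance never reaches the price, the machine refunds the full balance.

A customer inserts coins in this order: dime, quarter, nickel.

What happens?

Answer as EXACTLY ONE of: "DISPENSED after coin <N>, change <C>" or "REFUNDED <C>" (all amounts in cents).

Answer: REFUNDED 40

Derivation:
Price: 70¢
Coin 1 (dime, 10¢): balance = 10¢
Coin 2 (quarter, 25¢): balance = 35¢
Coin 3 (nickel, 5¢): balance = 40¢
All coins inserted, balance 40¢ < price 70¢ → REFUND 40¢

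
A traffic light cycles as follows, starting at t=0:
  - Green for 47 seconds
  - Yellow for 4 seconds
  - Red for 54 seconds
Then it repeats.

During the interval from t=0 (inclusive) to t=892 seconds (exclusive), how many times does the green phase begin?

Cycle = 47+4+54 = 105s
green phase starts at t = k*105 + 0 for k=0,1,2,...
Need k*105+0 < 892 → k < 8.495
k ∈ {0, ..., 8} → 9 starts

Answer: 9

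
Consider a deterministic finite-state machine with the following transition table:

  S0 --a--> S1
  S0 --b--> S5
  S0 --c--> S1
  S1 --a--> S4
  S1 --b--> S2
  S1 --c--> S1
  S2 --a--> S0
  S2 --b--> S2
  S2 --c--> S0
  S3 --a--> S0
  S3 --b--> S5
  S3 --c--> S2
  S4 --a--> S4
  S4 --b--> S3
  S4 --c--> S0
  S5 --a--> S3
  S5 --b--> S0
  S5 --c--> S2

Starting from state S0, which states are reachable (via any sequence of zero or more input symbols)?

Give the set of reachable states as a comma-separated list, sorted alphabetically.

Answer: S0, S1, S2, S3, S4, S5

Derivation:
BFS from S0:
  visit S0: S0--a-->S1 (new), S0--b-->S5 (new), S0--c-->S1 (seen)
  visit S1: S1--a-->S4 (new), S1--b-->S2 (new), S1--c-->S1 (seen)
  visit S5: S5--a-->S3 (new), S5--b-->S0 (seen), S5--c-->S2 (seen)
  visit S4: S4--a-->S4 (seen), S4--b-->S3 (seen), S4--c-->S0 (seen)
  visit S2: S2--a-->S0 (seen), S2--b-->S2 (seen), S2--c-->S0 (seen)
  visit S3: S3--a-->S0 (seen), S3--b-->S5 (seen), S3--c-->S2 (seen)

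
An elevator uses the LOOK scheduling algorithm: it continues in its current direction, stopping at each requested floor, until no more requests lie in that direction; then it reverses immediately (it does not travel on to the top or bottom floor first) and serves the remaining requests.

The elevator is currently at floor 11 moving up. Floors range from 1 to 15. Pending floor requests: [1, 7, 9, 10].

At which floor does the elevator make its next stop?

Answer: 10

Derivation:
Current floor: 11, direction: up
Requests above: []
Requests below: [1, 7, 9, 10]
Moving up but no requests above → reverse; nearest below is max([1, 7, 9, 10]) = 10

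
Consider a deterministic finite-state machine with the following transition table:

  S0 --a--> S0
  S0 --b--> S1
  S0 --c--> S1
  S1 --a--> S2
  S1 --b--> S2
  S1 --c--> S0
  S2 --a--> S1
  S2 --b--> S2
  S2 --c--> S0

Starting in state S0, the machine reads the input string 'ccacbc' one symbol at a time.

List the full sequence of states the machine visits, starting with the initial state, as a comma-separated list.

Start: S0
  read 'c': S0 --c--> S1
  read 'c': S1 --c--> S0
  read 'a': S0 --a--> S0
  read 'c': S0 --c--> S1
  read 'b': S1 --b--> S2
  read 'c': S2 --c--> S0

Answer: S0, S1, S0, S0, S1, S2, S0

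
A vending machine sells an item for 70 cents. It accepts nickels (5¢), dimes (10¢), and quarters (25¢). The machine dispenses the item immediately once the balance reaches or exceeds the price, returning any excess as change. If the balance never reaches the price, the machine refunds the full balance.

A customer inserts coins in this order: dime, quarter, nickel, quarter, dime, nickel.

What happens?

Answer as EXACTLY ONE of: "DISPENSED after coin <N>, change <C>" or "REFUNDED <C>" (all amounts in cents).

Price: 70¢
Coin 1 (dime, 10¢): balance = 10¢
Coin 2 (quarter, 25¢): balance = 35¢
Coin 3 (nickel, 5¢): balance = 40¢
Coin 4 (quarter, 25¢): balance = 65¢
Coin 5 (dime, 10¢): balance = 75¢
  → balance >= price → DISPENSE, change = 75 - 70 = 5¢

Answer: DISPENSED after coin 5, change 5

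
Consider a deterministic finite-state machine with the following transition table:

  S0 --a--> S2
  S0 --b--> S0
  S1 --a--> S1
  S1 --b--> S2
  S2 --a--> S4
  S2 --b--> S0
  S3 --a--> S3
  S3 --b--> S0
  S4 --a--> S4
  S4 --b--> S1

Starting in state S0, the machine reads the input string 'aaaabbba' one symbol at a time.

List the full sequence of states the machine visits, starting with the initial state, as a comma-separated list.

Answer: S0, S2, S4, S4, S4, S1, S2, S0, S2

Derivation:
Start: S0
  read 'a': S0 --a--> S2
  read 'a': S2 --a--> S4
  read 'a': S4 --a--> S4
  read 'a': S4 --a--> S4
  read 'b': S4 --b--> S1
  read 'b': S1 --b--> S2
  read 'b': S2 --b--> S0
  read 'a': S0 --a--> S2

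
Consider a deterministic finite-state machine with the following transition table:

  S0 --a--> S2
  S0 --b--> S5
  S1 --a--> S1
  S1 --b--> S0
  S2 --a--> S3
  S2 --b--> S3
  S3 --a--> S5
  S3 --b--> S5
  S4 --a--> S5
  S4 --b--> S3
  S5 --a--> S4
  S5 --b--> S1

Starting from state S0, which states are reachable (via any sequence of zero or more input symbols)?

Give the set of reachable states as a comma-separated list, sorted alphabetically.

BFS from S0:
  visit S0: S0--a-->S2 (new), S0--b-->S5 (new)
  visit S2: S2--a-->S3 (new), S2--b-->S3 (seen)
  visit S5: S5--a-->S4 (new), S5--b-->S1 (new)
  visit S3: S3--a-->S5 (seen), S3--b-->S5 (seen)
  visit S4: S4--a-->S5 (seen), S4--b-->S3 (seen)
  visit S1: S1--a-->S1 (seen), S1--b-->S0 (seen)

Answer: S0, S1, S2, S3, S4, S5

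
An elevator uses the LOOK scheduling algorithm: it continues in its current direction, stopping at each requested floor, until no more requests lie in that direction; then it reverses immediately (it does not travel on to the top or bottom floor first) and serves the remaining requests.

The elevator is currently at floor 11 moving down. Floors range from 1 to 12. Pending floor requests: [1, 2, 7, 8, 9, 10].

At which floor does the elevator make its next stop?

Current floor: 11, direction: down
Requests above: []
Requests below: [1, 2, 7, 8, 9, 10]
Moving down and requests lie below → nearest below is max([1, 2, 7, 8, 9, 10]) = 10

Answer: 10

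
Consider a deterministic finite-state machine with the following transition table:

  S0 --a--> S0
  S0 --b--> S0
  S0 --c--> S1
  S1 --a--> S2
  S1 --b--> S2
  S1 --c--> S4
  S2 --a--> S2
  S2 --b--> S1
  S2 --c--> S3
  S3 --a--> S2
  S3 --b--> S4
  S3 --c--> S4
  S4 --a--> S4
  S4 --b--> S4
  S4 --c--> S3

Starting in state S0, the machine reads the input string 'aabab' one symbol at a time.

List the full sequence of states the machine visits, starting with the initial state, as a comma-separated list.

Answer: S0, S0, S0, S0, S0, S0

Derivation:
Start: S0
  read 'a': S0 --a--> S0
  read 'a': S0 --a--> S0
  read 'b': S0 --b--> S0
  read 'a': S0 --a--> S0
  read 'b': S0 --b--> S0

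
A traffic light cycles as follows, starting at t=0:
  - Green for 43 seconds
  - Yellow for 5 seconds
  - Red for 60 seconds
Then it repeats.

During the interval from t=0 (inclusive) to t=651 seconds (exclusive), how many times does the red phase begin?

Cycle = 43+5+60 = 108s
red phase starts at t = k*108 + 48 for k=0,1,2,...
Need k*108+48 < 651 → k < 5.583
k ∈ {0, ..., 5} → 6 starts

Answer: 6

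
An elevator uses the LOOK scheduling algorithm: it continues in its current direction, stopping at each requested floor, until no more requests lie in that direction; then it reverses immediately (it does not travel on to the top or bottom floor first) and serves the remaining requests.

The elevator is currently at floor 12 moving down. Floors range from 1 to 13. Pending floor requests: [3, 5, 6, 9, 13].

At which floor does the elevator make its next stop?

Answer: 9

Derivation:
Current floor: 12, direction: down
Requests above: [13]
Requests below: [3, 5, 6, 9]
Moving down and requests lie below → nearest below is max([3, 5, 6, 9]) = 9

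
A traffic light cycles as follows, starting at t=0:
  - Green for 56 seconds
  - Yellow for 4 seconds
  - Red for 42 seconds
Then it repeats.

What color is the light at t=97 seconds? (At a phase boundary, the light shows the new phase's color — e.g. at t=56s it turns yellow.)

Cycle length = 56 + 4 + 42 = 102s
t = 97, phase_t = 97 mod 102 = 97
97 >= 60 → RED

Answer: red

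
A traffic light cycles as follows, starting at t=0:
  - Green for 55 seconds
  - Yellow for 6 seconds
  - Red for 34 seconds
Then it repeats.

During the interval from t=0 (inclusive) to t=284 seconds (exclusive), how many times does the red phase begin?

Answer: 3

Derivation:
Cycle = 55+6+34 = 95s
red phase starts at t = k*95 + 61 for k=0,1,2,...
Need k*95+61 < 284 → k < 2.347
k ∈ {0, ..., 2} → 3 starts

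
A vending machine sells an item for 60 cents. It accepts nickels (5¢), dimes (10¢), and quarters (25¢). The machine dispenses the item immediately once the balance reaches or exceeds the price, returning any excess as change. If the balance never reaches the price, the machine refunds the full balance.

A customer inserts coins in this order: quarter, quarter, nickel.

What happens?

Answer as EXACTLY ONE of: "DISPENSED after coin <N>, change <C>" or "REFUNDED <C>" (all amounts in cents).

Answer: REFUNDED 55

Derivation:
Price: 60¢
Coin 1 (quarter, 25¢): balance = 25¢
Coin 2 (quarter, 25¢): balance = 50¢
Coin 3 (nickel, 5¢): balance = 55¢
All coins inserted, balance 55¢ < price 60¢ → REFUND 55¢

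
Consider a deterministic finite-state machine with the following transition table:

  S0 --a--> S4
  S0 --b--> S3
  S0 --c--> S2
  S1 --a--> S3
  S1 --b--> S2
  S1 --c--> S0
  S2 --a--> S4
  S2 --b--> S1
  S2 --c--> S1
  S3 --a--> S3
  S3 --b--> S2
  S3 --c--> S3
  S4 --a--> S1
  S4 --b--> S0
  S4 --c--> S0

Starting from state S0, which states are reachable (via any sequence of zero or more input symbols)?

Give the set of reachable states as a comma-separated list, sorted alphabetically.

Answer: S0, S1, S2, S3, S4

Derivation:
BFS from S0:
  visit S0: S0--a-->S4 (new), S0--b-->S3 (new), S0--c-->S2 (new)
  visit S4: S4--a-->S1 (new), S4--b-->S0 (seen), S4--c-->S0 (seen)
  visit S3: S3--a-->S3 (seen), S3--b-->S2 (seen), S3--c-->S3 (seen)
  visit S2: S2--a-->S4 (seen), S2--b-->S1 (seen), S2--c-->S1 (seen)
  visit S1: S1--a-->S3 (seen), S1--b-->S2 (seen), S1--c-->S0 (seen)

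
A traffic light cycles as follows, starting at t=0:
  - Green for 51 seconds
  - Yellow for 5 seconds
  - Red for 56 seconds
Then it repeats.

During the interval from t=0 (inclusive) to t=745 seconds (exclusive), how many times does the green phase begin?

Answer: 7

Derivation:
Cycle = 51+5+56 = 112s
green phase starts at t = k*112 + 0 for k=0,1,2,...
Need k*112+0 < 745 → k < 6.652
k ∈ {0, ..., 6} → 7 starts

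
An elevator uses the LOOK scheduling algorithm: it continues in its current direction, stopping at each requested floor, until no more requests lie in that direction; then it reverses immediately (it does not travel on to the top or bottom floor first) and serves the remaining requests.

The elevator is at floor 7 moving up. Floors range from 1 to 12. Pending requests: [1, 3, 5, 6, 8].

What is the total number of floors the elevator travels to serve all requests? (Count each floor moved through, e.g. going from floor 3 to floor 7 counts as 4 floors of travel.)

Answer: 8

Derivation:
Start at floor 7 moving up, LOOK stop order: [8, 6, 5, 3, 1]
  7 → 8: |8-7| = 1, total = 1
  8 → 6: |6-8| = 2, total = 3
  6 → 5: |5-6| = 1, total = 4
  5 → 3: |3-5| = 2, total = 6
  3 → 1: |1-3| = 2, total = 8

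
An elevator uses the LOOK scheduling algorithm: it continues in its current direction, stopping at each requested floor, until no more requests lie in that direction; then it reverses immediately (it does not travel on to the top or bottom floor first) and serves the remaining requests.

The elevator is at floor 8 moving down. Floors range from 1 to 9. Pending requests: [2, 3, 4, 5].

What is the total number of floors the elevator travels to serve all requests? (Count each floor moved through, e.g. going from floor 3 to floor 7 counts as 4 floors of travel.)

Answer: 6

Derivation:
Start at floor 8 moving down, LOOK stop order: [5, 4, 3, 2]
  8 → 5: |5-8| = 3, total = 3
  5 → 4: |4-5| = 1, total = 4
  4 → 3: |3-4| = 1, total = 5
  3 → 2: |2-3| = 1, total = 6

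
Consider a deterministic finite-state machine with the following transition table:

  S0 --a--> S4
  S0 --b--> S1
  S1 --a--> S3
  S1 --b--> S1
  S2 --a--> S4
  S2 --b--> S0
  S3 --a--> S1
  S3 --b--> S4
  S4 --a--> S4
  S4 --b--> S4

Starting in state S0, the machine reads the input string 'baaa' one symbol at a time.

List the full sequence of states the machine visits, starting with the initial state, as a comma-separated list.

Answer: S0, S1, S3, S1, S3

Derivation:
Start: S0
  read 'b': S0 --b--> S1
  read 'a': S1 --a--> S3
  read 'a': S3 --a--> S1
  read 'a': S1 --a--> S3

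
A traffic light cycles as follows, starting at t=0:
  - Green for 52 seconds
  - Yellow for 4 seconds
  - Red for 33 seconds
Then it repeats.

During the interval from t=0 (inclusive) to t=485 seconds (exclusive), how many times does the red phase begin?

Answer: 5

Derivation:
Cycle = 52+4+33 = 89s
red phase starts at t = k*89 + 56 for k=0,1,2,...
Need k*89+56 < 485 → k < 4.820
k ∈ {0, ..., 4} → 5 starts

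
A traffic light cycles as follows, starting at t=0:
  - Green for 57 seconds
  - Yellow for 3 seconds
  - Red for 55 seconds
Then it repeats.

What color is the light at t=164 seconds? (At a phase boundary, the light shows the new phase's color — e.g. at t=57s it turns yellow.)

Answer: green

Derivation:
Cycle length = 57 + 3 + 55 = 115s
t = 164, phase_t = 164 mod 115 = 49
49 < 57 (green end) → GREEN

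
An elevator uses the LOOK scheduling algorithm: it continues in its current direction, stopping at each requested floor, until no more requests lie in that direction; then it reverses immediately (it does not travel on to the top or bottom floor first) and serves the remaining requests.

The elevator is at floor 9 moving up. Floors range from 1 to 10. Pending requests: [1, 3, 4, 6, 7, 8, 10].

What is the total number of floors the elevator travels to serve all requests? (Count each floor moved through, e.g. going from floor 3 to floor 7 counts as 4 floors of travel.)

Start at floor 9 moving up, LOOK stop order: [10, 8, 7, 6, 4, 3, 1]
  9 → 10: |10-9| = 1, total = 1
  10 → 8: |8-10| = 2, total = 3
  8 → 7: |7-8| = 1, total = 4
  7 → 6: |6-7| = 1, total = 5
  6 → 4: |4-6| = 2, total = 7
  4 → 3: |3-4| = 1, total = 8
  3 → 1: |1-3| = 2, total = 10

Answer: 10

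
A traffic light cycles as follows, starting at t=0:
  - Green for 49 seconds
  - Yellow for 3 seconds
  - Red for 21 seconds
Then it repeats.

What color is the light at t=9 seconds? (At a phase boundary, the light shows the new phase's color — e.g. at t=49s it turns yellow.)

Cycle length = 49 + 3 + 21 = 73s
t = 9, phase_t = 9 mod 73 = 9
9 < 49 (green end) → GREEN

Answer: green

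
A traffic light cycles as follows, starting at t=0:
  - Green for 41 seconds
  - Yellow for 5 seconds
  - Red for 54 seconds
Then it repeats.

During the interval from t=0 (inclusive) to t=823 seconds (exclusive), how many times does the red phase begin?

Answer: 8

Derivation:
Cycle = 41+5+54 = 100s
red phase starts at t = k*100 + 46 for k=0,1,2,...
Need k*100+46 < 823 → k < 7.770
k ∈ {0, ..., 7} → 8 starts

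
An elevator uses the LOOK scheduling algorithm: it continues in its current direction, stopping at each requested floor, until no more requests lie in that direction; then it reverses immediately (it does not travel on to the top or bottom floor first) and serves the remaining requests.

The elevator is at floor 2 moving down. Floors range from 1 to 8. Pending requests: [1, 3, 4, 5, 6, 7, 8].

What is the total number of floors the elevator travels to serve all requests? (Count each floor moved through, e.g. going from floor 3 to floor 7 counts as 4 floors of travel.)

Answer: 8

Derivation:
Start at floor 2 moving down, LOOK stop order: [1, 3, 4, 5, 6, 7, 8]
  2 → 1: |1-2| = 1, total = 1
  1 → 3: |3-1| = 2, total = 3
  3 → 4: |4-3| = 1, total = 4
  4 → 5: |5-4| = 1, total = 5
  5 → 6: |6-5| = 1, total = 6
  6 → 7: |7-6| = 1, total = 7
  7 → 8: |8-7| = 1, total = 8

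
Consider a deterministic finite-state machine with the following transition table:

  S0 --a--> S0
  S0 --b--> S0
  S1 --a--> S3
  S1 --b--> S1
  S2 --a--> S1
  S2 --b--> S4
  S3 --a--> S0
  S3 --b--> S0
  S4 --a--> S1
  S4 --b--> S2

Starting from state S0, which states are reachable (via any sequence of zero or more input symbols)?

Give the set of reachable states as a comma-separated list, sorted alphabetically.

BFS from S0:
  visit S0: S0--a-->S0 (seen), S0--b-->S0 (seen)

Answer: S0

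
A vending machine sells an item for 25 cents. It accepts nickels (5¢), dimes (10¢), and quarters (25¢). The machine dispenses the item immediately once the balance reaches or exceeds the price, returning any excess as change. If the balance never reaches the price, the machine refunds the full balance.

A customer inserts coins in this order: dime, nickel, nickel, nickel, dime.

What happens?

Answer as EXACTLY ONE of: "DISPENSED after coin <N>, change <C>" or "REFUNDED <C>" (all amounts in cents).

Price: 25¢
Coin 1 (dime, 10¢): balance = 10¢
Coin 2 (nickel, 5¢): balance = 15¢
Coin 3 (nickel, 5¢): balance = 20¢
Coin 4 (nickel, 5¢): balance = 25¢
  → balance >= price → DISPENSE, change = 25 - 25 = 0¢

Answer: DISPENSED after coin 4, change 0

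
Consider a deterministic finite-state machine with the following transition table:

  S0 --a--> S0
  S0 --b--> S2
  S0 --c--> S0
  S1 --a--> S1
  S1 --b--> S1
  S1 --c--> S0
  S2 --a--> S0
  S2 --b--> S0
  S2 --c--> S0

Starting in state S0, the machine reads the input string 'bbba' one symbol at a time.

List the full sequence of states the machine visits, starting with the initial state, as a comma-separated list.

Answer: S0, S2, S0, S2, S0

Derivation:
Start: S0
  read 'b': S0 --b--> S2
  read 'b': S2 --b--> S0
  read 'b': S0 --b--> S2
  read 'a': S2 --a--> S0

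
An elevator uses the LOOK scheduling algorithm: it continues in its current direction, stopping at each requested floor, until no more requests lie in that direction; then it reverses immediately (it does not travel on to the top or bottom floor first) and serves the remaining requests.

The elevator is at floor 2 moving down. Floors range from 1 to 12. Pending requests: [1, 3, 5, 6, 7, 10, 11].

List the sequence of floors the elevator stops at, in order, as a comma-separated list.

Answer: 1, 3, 5, 6, 7, 10, 11

Derivation:
Current: 2, moving DOWN
Serve below first (descending): [1]
Then reverse, serve above (ascending): [3, 5, 6, 7, 10, 11]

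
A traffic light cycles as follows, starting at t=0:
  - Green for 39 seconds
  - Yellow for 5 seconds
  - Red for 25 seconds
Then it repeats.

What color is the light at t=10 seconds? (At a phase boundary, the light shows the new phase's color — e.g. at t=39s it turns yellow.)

Answer: green

Derivation:
Cycle length = 39 + 5 + 25 = 69s
t = 10, phase_t = 10 mod 69 = 10
10 < 39 (green end) → GREEN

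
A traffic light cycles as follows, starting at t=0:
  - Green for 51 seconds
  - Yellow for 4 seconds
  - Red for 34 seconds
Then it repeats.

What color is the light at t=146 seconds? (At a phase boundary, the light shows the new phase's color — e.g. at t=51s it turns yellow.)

Answer: red

Derivation:
Cycle length = 51 + 4 + 34 = 89s
t = 146, phase_t = 146 mod 89 = 57
57 >= 55 → RED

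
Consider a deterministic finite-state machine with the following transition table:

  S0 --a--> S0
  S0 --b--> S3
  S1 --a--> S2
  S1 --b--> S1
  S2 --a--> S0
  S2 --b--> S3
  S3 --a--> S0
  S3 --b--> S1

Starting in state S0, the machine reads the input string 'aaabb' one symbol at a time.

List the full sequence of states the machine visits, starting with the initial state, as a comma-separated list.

Answer: S0, S0, S0, S0, S3, S1

Derivation:
Start: S0
  read 'a': S0 --a--> S0
  read 'a': S0 --a--> S0
  read 'a': S0 --a--> S0
  read 'b': S0 --b--> S3
  read 'b': S3 --b--> S1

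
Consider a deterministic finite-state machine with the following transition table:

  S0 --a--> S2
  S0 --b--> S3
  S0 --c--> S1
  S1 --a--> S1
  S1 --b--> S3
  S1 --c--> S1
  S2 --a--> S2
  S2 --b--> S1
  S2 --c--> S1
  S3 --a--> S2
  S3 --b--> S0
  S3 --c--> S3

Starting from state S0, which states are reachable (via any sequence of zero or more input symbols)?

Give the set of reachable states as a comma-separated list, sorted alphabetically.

Answer: S0, S1, S2, S3

Derivation:
BFS from S0:
  visit S0: S0--a-->S2 (new), S0--b-->S3 (new), S0--c-->S1 (new)
  visit S2: S2--a-->S2 (seen), S2--b-->S1 (seen), S2--c-->S1 (seen)
  visit S3: S3--a-->S2 (seen), S3--b-->S0 (seen), S3--c-->S3 (seen)
  visit S1: S1--a-->S1 (seen), S1--b-->S3 (seen), S1--c-->S1 (seen)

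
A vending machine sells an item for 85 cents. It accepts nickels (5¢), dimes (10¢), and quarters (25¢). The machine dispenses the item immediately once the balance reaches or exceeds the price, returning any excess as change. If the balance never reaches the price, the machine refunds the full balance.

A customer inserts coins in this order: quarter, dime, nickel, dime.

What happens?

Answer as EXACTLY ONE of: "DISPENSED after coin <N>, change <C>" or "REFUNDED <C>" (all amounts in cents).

Answer: REFUNDED 50

Derivation:
Price: 85¢
Coin 1 (quarter, 25¢): balance = 25¢
Coin 2 (dime, 10¢): balance = 35¢
Coin 3 (nickel, 5¢): balance = 40¢
Coin 4 (dime, 10¢): balance = 50¢
All coins inserted, balance 50¢ < price 85¢ → REFUND 50¢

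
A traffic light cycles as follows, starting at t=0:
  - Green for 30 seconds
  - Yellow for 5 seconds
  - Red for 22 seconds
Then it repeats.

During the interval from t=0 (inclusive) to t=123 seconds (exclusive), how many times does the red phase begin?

Cycle = 30+5+22 = 57s
red phase starts at t = k*57 + 35 for k=0,1,2,...
Need k*57+35 < 123 → k < 1.544
k ∈ {0, ..., 1} → 2 starts

Answer: 2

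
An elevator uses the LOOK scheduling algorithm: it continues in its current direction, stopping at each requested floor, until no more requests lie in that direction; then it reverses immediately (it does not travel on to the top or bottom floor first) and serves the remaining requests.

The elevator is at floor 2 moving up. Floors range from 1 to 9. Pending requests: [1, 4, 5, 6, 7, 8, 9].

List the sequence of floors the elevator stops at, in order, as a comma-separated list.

Current: 2, moving UP
Serve above first (ascending): [4, 5, 6, 7, 8, 9]
Then reverse, serve below (descending): [1]

Answer: 4, 5, 6, 7, 8, 9, 1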